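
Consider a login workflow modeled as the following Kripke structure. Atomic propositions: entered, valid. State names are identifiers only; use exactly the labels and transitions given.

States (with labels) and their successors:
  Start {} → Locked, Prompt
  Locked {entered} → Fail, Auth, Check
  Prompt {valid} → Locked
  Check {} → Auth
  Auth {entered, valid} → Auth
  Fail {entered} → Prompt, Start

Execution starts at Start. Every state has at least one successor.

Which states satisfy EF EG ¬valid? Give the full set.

States satisfying EG ¬valid: {Start, Locked, Fail}.
States satisfying EF EG ¬valid: {Start, Locked, Prompt, Fail}.

{Start, Locked, Prompt, Fail}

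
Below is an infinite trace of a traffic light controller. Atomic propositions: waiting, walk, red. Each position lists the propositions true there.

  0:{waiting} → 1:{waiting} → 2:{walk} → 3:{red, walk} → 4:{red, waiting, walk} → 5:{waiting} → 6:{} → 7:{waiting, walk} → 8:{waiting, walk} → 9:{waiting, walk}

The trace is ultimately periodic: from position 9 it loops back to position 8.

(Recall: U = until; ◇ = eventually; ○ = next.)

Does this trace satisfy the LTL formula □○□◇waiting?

Yes

○□◇waiting holds at every position 0..9, and those are all positions ever visited, so □○□◇waiting holds.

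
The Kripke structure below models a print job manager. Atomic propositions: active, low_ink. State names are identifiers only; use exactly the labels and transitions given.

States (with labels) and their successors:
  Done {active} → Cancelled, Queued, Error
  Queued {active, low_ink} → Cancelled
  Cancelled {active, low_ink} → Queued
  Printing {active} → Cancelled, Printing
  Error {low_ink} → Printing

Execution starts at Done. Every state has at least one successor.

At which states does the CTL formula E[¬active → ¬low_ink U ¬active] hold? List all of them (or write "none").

{Done, Error}

States satisfying ¬active → ¬low_ink: {Done, Queued, Cancelled, Printing}.
States satisfying ¬active: {Error}.
States satisfying E[¬active → ¬low_ink U ¬active]: {Done, Error}.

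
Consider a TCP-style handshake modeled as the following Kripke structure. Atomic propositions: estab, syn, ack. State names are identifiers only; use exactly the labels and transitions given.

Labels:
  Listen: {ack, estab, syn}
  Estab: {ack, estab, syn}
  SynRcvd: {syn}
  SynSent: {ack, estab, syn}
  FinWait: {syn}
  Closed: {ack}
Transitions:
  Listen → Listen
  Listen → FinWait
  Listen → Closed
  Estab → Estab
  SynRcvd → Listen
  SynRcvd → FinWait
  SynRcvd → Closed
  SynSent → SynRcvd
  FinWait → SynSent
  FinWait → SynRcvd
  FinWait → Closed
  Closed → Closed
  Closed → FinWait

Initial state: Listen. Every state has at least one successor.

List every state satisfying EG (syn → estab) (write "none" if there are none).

{Listen, Estab, Closed}

States satisfying syn → estab: {Listen, Estab, SynSent, Closed}.
States satisfying EG (syn → estab): {Listen, Estab, Closed}.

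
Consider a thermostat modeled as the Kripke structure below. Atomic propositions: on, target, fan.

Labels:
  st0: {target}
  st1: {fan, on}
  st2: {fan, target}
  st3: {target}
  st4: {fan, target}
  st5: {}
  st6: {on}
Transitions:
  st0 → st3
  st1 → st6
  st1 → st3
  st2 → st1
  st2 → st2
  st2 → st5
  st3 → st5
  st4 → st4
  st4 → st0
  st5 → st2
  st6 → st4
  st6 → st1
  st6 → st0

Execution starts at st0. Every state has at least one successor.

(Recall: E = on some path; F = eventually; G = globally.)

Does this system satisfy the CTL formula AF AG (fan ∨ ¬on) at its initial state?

States satisfying AG (fan ∨ ¬on): ∅.
States satisfying AF AG (fan ∨ ¬on): ∅.
There is a path from st0 along which AG (fan ∨ ¬on) never holds.
st0 ∉ Sat(AF AG (fan ∨ ¬on)).

Does not hold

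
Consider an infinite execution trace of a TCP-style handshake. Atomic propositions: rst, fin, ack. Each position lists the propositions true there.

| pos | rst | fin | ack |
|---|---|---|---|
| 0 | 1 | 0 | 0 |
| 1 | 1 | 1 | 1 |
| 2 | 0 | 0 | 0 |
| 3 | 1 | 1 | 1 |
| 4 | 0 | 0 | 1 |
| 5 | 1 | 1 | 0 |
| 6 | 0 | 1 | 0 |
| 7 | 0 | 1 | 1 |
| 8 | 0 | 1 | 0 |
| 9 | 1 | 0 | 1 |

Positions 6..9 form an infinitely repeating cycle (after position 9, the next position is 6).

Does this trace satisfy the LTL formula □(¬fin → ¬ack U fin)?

Does not hold

¬fin → ¬ack U fin must hold at every position from 0 onward. It fails at position 4, so □(¬fin → ¬ack U fin) is false.
Positions where ¬fin holds: 0, 2, 4, 9.
Check ¬ack U fin at each: 0→ok, 2→ok, 4→fails, 9→fails.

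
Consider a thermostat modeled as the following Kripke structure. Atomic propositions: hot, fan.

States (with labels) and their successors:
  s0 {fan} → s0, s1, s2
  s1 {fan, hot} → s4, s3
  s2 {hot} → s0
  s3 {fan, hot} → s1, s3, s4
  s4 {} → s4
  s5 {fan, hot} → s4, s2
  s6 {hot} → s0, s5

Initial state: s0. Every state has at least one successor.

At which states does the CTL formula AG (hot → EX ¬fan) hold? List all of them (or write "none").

{s1, s3, s4}

States satisfying hot → EX ¬fan: {s0, s1, s3, s4, s5}.
States satisfying AG (hot → EX ¬fan): {s1, s3, s4}.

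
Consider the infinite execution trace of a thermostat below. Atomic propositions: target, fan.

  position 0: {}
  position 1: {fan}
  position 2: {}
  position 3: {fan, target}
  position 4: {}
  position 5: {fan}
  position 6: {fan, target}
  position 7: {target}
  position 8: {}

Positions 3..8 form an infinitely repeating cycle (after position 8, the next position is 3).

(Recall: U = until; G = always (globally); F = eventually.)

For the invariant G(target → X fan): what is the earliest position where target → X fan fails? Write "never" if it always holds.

Check target → X fan at each position in order: 0 ✓, 1 ✓, 2 ✓.
At position 3 the labels are {fan, target} and the next position 4 has {}, so target → X fan is false there. This is the first violation.

3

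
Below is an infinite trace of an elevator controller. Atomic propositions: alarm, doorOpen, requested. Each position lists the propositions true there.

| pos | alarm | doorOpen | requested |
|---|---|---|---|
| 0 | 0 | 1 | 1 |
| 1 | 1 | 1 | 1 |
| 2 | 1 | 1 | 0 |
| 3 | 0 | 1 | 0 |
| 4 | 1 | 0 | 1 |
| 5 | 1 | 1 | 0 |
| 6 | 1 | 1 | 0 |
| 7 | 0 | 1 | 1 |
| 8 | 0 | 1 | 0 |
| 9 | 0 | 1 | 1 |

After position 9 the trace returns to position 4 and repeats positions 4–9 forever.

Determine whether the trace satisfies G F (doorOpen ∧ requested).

Satisfied

F (doorOpen ∧ requested) holds at every position 0..9, and those are all positions ever visited, so G F (doorOpen ∧ requested) holds.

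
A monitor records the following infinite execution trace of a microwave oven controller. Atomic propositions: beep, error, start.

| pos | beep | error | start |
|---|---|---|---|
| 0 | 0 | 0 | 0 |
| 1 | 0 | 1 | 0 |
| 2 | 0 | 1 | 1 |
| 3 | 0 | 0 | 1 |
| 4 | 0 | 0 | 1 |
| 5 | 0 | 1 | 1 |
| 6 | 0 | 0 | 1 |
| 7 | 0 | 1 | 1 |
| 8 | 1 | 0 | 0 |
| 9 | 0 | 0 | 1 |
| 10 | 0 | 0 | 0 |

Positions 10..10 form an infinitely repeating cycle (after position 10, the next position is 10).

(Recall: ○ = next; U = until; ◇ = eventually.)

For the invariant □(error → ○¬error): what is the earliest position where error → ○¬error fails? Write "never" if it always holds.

1

Check error → ○¬error at each position in order: 0 ✓.
At position 1 the labels are {error} and the next position 2 has {error, start}, so error → ○¬error is false there. This is the first violation.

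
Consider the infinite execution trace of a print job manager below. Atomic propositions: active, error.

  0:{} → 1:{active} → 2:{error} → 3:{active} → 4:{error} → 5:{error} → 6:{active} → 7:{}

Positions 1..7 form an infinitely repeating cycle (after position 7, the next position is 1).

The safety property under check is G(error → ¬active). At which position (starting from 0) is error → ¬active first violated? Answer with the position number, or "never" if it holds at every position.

never

error → ¬active holds at every position 0..7, and those are all the positions the trace ever visits, so the invariant G(error → ¬active) is never violated.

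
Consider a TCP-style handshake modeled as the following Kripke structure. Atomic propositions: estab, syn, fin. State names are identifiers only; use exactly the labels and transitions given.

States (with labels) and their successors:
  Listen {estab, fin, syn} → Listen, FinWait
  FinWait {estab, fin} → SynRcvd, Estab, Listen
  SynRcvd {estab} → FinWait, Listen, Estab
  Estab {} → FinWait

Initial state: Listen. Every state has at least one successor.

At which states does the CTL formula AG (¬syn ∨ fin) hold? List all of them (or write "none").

{Listen, FinWait, SynRcvd, Estab}

States satisfying ¬syn ∨ fin: {Listen, FinWait, SynRcvd, Estab}.
States satisfying AG (¬syn ∨ fin): {Listen, FinWait, SynRcvd, Estab}.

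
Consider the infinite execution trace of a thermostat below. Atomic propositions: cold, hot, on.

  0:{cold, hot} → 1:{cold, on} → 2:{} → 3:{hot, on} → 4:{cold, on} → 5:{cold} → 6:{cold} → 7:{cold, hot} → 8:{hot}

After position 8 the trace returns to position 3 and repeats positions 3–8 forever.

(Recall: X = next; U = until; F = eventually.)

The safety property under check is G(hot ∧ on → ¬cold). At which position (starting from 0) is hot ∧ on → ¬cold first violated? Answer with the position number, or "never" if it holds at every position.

hot ∧ on → ¬cold holds at every position 0..8, and those are all the positions the trace ever visits, so the invariant G(hot ∧ on → ¬cold) is never violated.

never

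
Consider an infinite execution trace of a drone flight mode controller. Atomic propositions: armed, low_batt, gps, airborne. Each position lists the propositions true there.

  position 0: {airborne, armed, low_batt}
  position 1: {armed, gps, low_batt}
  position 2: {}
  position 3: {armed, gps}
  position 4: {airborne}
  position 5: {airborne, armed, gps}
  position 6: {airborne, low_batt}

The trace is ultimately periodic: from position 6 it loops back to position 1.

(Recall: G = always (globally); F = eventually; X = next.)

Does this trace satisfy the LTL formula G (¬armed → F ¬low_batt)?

¬armed → F ¬low_batt holds at every position 0..6, and those are all positions ever visited, so G (¬armed → F ¬low_batt) holds.
Positions where ¬armed holds: 2, 4, 6.
Check F ¬low_batt at each: 2→ok, 4→ok, 6→ok.

Satisfied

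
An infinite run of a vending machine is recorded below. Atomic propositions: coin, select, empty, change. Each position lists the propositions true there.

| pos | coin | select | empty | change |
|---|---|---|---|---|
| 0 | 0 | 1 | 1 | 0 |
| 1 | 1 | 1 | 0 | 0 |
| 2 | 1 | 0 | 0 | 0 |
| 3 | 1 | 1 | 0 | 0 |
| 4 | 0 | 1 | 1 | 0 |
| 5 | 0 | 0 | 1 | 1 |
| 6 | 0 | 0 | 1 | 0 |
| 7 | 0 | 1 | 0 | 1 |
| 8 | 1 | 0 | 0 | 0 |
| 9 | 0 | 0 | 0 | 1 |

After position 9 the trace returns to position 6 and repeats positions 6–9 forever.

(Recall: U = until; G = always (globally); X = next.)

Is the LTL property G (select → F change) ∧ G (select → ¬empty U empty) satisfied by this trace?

select → F change holds at every position 0..9, and those are all positions ever visited, so G (select → F change) holds.
Positions where select holds: 0, 1, 3, 4, 7.
Check F change at each: 0→ok, 1→ok, 3→ok, 4→ok, 7→ok.
select → ¬empty U empty holds at every position 0..9, and those are all positions ever visited, so G (select → ¬empty U empty) holds.
Positions where select holds: 0, 1, 3, 4, 7.
Check ¬empty U empty at each: 0→ok, 1→ok, 3→ok, 4→ok, 7→ok.
At position 0: G (select → F change) is true; G (select → ¬empty U empty) is true; so G (select → F change) ∧ G (select → ¬empty U empty) is true.

Yes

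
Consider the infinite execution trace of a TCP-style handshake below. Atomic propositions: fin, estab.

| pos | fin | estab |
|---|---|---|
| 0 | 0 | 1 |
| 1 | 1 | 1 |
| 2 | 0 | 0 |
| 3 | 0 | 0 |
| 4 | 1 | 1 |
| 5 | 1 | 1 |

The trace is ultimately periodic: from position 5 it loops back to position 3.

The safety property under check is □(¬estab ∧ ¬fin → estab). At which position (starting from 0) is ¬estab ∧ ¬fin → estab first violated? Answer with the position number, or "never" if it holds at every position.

Check ¬estab ∧ ¬fin → estab at each position in order: 0 ✓, 1 ✓.
At position 2 the labels are {}, so ¬estab ∧ ¬fin → estab is false there. This is the first violation.

2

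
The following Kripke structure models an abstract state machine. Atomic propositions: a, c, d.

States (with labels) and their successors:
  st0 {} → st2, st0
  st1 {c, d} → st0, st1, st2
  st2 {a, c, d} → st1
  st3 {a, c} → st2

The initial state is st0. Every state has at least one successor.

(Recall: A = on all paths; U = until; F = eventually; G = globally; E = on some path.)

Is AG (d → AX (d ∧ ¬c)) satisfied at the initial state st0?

Does not hold

States satisfying d → AX (d ∧ ¬c): {st0, st3}.
States satisfying AG (d → AX (d ∧ ¬c)): ∅.
st1 is reachable from st0 and violates d → AX (d ∧ ¬c), so AG fails at st0.
st0 ∉ Sat(AG (d → AX (d ∧ ¬c))).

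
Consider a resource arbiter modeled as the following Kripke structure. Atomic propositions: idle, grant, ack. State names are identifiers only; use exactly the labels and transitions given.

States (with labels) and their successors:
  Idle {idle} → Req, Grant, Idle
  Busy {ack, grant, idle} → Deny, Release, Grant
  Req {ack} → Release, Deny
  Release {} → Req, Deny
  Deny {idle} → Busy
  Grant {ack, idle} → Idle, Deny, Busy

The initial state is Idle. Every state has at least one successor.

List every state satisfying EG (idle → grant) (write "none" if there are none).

{Busy, Req, Release}

States satisfying idle → grant: {Busy, Req, Release}.
States satisfying EG (idle → grant): {Busy, Req, Release}.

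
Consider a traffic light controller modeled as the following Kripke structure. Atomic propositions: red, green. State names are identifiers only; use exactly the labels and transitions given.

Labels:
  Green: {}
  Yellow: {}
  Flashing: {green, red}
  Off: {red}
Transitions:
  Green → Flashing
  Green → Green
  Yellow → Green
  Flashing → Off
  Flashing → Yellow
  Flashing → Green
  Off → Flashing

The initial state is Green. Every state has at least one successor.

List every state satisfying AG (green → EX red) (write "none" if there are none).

{Green, Yellow, Flashing, Off}

States satisfying green → EX red: {Green, Yellow, Flashing, Off}.
States satisfying AG (green → EX red): {Green, Yellow, Flashing, Off}.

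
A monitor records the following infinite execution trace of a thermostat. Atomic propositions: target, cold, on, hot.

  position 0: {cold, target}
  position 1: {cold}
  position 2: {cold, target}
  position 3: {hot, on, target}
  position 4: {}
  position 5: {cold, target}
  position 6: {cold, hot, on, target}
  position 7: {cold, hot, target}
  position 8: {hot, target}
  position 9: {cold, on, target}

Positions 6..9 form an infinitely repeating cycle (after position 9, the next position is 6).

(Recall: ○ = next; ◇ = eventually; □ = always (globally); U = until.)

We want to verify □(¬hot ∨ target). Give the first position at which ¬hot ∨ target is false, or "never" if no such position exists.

¬hot ∨ target holds at every position 0..9, and those are all the positions the trace ever visits, so the invariant □(¬hot ∨ target) is never violated.

never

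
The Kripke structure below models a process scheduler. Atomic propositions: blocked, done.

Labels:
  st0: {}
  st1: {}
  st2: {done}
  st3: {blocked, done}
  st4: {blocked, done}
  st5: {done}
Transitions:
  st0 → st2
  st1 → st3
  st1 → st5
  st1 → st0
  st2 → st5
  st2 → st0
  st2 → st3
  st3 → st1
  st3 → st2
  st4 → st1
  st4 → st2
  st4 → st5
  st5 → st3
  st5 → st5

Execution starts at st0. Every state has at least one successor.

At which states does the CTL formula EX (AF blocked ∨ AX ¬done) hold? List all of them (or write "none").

States satisfying AF blocked ∨ AX ¬done: {st3, st4}.
States satisfying EX (AF blocked ∨ AX ¬done): {st1, st2, st5}.

{st1, st2, st5}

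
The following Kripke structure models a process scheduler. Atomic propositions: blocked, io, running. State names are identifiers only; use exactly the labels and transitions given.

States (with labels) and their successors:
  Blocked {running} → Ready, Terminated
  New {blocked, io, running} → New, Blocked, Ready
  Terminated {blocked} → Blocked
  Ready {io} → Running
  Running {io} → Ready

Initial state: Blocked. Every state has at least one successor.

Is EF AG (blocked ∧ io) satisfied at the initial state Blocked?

States satisfying AG (blocked ∧ io): ∅.
States satisfying EF AG (blocked ∧ io): ∅.
No suitable path/successor from Blocked witnesses the formula.
Blocked ∉ Sat(EF AG (blocked ∧ io)).

Violated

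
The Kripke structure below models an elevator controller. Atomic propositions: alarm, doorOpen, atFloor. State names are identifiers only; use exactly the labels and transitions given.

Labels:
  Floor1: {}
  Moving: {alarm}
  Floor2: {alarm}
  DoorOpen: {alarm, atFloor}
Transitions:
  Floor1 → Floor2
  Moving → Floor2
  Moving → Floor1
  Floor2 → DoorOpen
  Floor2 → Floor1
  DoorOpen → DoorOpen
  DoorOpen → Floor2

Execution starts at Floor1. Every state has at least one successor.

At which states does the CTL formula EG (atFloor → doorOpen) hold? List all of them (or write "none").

{Floor1, Moving, Floor2}

States satisfying atFloor → doorOpen: {Floor1, Moving, Floor2}.
States satisfying EG (atFloor → doorOpen): {Floor1, Moving, Floor2}.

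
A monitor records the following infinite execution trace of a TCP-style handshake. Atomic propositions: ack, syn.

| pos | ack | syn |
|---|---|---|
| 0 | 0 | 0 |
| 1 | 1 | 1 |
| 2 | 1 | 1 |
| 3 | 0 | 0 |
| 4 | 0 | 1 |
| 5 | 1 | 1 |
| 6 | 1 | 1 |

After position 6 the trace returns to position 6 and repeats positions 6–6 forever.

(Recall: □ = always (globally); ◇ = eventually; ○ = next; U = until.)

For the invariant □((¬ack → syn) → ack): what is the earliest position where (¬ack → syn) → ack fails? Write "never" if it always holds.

4

Check (¬ack → syn) → ack at each position in order: 0 ✓, 1 ✓, 2 ✓, 3 ✓.
At position 4 the labels are {syn}, so (¬ack → syn) → ack is false there. This is the first violation.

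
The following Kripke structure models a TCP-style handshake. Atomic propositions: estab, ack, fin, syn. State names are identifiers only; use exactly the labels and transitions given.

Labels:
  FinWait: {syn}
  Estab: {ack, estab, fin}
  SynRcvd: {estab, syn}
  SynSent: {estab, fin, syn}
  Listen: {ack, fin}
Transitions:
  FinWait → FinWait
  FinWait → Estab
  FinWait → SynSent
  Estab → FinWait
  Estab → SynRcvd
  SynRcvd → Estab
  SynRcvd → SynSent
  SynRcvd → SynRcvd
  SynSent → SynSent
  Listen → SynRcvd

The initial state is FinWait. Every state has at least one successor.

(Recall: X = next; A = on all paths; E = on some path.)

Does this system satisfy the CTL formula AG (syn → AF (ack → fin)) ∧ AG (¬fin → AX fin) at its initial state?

Violated

States satisfying syn → AF (ack → fin): {FinWait, Estab, SynRcvd, SynSent, Listen}.
States satisfying AG (syn → AF (ack → fin)): {FinWait, Estab, SynRcvd, SynSent, Listen}.
States satisfying ¬fin → AX fin: {Estab, SynSent, Listen}.
States satisfying AG (¬fin → AX fin): {SynSent}.
States satisfying AG (syn → AF (ack → fin)) ∧ AG (¬fin → AX fin): {SynSent}.
FinWait ∉ Sat(AG (syn → AF (ack → fin)) ∧ AG (¬fin → AX fin)).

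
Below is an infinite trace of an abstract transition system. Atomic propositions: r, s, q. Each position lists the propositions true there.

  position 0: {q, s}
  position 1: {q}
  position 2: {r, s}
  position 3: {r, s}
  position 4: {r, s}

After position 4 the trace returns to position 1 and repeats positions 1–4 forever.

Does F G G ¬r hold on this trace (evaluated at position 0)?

Violated

G G ¬r is false at every position 0..4, so it never becomes true and F G G ¬r fails.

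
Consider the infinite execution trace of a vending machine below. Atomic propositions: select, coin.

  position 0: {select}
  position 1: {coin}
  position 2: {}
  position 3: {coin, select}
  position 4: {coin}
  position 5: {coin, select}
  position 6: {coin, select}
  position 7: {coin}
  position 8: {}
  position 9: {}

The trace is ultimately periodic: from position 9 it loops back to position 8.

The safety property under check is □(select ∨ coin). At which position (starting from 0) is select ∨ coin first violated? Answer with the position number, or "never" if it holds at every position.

Check select ∨ coin at each position in order: 0 ✓, 1 ✓.
At position 2 the labels are {}, so select ∨ coin is false there. This is the first violation.

2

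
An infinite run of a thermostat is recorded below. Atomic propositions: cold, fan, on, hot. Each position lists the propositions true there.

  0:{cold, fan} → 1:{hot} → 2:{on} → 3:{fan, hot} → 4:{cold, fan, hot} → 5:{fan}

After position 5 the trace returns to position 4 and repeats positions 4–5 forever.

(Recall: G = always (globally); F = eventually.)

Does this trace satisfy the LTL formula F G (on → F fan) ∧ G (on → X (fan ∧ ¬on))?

G (on → F fan) holds at position 0, which is reachable from 0, so F G (on → F fan) holds.
on → X (fan ∧ ¬on) holds at every position 0..5, and those are all positions ever visited, so G (on → X (fan ∧ ¬on)) holds.
Positions where on holds: 2.
Check X (fan ∧ ¬on) at each: 2→ok.
At position 0: F G (on → F fan) is true; G (on → X (fan ∧ ¬on)) is true; so F G (on → F fan) ∧ G (on → X (fan ∧ ¬on)) is true.

Holds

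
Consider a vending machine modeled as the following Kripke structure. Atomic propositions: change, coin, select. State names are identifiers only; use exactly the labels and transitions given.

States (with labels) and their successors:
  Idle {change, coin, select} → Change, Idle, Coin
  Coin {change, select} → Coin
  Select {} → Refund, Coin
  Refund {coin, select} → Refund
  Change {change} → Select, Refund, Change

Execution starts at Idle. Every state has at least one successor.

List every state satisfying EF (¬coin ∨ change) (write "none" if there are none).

States satisfying ¬coin ∨ change: {Idle, Coin, Select, Change}.
States satisfying EF (¬coin ∨ change): {Idle, Coin, Select, Change}.

{Idle, Coin, Select, Change}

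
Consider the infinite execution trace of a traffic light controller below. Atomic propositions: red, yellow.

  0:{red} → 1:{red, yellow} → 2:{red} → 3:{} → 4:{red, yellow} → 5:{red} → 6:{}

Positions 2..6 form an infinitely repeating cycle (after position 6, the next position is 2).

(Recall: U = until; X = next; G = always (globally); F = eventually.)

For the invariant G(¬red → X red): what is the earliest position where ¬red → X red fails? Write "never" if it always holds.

¬red → X red holds at every position 0..6, and those are all the positions the trace ever visits, so the invariant G(¬red → X red) is never violated.

never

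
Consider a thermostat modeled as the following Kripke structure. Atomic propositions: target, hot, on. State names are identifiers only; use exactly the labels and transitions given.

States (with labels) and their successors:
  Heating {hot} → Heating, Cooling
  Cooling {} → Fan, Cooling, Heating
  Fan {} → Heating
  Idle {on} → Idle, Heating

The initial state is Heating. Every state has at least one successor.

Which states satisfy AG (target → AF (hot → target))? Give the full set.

{Heating, Cooling, Fan, Idle}

States satisfying target → AF (hot → target): {Heating, Cooling, Fan, Idle}.
States satisfying AG (target → AF (hot → target)): {Heating, Cooling, Fan, Idle}.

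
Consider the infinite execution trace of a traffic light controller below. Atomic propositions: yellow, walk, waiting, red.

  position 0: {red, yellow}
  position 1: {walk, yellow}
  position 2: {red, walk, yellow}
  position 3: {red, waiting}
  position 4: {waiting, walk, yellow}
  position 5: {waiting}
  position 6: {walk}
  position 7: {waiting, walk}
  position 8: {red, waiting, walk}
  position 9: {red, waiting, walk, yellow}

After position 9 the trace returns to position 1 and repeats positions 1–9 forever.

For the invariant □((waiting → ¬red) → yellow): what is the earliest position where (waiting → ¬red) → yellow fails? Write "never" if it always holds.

5

Check (waiting → ¬red) → yellow at each position in order: 0 ✓, 1 ✓, 2 ✓, 3 ✓, 4 ✓.
At position 5 the labels are {waiting}, so (waiting → ¬red) → yellow is false there. This is the first violation.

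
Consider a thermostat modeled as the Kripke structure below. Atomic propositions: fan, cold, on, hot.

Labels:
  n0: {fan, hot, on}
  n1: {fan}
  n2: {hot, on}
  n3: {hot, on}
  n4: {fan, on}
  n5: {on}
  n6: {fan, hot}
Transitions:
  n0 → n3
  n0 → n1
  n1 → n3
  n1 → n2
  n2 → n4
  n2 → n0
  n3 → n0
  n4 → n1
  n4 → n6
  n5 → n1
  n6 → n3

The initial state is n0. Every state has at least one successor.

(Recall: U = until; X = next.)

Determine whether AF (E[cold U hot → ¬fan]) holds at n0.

Holds

States satisfying E[cold U hot → ¬fan]: {n1, n2, n3, n4, n5}.
States satisfying AF (E[cold U hot → ¬fan]): {n0, n1, n2, n3, n4, n5, n6}.
n0 ∈ Sat(AF (E[cold U hot → ¬fan])).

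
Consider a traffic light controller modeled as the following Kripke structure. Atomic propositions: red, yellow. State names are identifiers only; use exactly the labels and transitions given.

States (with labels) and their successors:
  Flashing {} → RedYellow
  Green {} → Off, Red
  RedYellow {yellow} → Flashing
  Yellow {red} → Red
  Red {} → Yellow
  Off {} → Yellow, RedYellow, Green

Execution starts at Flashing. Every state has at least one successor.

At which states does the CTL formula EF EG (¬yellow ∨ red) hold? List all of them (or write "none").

States satisfying EG (¬yellow ∨ red): {Green, Yellow, Red, Off}.
States satisfying EF EG (¬yellow ∨ red): {Green, Yellow, Red, Off}.

{Green, Yellow, Red, Off}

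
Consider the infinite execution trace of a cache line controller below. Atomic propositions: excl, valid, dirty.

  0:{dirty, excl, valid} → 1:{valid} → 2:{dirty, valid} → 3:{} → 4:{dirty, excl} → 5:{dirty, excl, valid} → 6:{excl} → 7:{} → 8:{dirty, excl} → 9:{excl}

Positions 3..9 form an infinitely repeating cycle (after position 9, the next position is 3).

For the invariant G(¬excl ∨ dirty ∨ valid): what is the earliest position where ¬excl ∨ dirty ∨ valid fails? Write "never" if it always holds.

6

Check ¬excl ∨ dirty ∨ valid at each position in order: 0 ✓, 1 ✓, 2 ✓, 3 ✓, 4 ✓, 5 ✓.
At position 6 the labels are {excl}, so ¬excl ∨ dirty ∨ valid is false there. This is the first violation.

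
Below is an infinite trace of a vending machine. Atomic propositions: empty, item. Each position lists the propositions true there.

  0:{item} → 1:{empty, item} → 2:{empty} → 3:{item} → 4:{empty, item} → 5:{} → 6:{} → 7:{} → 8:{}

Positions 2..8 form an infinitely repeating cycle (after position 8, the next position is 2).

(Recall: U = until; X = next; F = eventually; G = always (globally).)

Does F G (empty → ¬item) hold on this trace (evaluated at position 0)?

G (empty → ¬item) is false at every position 0..8, so it never becomes true and F G (empty → ¬item) fails.

Violated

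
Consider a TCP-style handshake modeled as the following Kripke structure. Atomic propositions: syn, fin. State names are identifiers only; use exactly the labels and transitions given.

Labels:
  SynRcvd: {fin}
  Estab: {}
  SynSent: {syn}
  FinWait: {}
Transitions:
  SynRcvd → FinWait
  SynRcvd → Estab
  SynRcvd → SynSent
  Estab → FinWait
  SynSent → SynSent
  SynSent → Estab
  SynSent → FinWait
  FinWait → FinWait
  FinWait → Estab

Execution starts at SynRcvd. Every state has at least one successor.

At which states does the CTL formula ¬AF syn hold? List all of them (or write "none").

States satisfying syn: {SynSent}.
States satisfying AF syn: {SynSent}.
States satisfying ¬AF syn: {SynRcvd, Estab, FinWait}.

{SynRcvd, Estab, FinWait}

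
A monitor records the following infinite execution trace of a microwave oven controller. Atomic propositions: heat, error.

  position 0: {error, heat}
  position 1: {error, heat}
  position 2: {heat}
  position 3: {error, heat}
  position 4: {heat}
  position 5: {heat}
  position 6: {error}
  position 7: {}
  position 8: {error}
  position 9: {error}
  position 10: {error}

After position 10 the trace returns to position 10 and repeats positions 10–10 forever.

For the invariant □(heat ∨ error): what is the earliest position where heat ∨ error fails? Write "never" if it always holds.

Check heat ∨ error at each position in order: 0 ✓, 1 ✓, 2 ✓, 3 ✓, 4 ✓, 5 ✓, 6 ✓.
At position 7 the labels are {}, so heat ∨ error is false there. This is the first violation.

7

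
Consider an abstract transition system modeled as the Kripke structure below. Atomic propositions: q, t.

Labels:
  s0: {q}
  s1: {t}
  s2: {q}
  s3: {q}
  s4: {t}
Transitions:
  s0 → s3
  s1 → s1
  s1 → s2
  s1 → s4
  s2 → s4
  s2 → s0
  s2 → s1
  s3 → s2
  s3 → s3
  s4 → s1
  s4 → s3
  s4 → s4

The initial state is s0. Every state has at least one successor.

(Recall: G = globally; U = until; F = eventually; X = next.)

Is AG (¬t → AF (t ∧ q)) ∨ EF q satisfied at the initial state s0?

States satisfying ¬t → AF (t ∧ q): {s1, s4}.
States satisfying AG (¬t → AF (t ∧ q)): ∅.
States satisfying q: {s0, s2, s3}.
States satisfying EF q: {s0, s1, s2, s3, s4}.
States satisfying AG (¬t → AF (t ∧ q)) ∨ EF q: {s0, s1, s2, s3, s4}.
s0 ∈ Sat(AG (¬t → AF (t ∧ q)) ∨ EF q).

Yes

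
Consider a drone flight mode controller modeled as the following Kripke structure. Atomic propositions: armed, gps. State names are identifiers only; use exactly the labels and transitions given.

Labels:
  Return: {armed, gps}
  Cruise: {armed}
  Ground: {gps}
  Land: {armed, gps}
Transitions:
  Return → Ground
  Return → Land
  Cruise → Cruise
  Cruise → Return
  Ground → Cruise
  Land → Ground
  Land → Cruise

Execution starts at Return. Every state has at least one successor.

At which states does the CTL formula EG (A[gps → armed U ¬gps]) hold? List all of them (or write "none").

States satisfying A[gps → armed U ¬gps]: {Cruise}.
States satisfying EG (A[gps → armed U ¬gps]): {Cruise}.

{Cruise}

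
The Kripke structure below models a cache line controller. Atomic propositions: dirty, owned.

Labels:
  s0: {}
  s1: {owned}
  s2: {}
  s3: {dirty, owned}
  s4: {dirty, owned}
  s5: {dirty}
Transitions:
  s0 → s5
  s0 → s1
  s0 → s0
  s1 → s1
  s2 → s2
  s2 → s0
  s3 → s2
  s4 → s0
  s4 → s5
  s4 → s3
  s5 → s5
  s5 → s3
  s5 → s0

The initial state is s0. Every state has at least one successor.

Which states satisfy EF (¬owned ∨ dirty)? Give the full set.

States satisfying ¬owned ∨ dirty: {s0, s2, s3, s4, s5}.
States satisfying EF (¬owned ∨ dirty): {s0, s2, s3, s4, s5}.

{s0, s2, s3, s4, s5}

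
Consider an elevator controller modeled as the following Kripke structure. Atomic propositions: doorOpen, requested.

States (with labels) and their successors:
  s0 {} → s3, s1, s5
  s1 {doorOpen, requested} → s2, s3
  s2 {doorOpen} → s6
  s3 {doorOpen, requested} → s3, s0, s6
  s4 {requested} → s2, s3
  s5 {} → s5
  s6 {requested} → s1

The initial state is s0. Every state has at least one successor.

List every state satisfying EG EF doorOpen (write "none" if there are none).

{s0, s1, s2, s3, s4, s6}

States satisfying EF doorOpen: {s0, s1, s2, s3, s4, s6}.
States satisfying EG EF doorOpen: {s0, s1, s2, s3, s4, s6}.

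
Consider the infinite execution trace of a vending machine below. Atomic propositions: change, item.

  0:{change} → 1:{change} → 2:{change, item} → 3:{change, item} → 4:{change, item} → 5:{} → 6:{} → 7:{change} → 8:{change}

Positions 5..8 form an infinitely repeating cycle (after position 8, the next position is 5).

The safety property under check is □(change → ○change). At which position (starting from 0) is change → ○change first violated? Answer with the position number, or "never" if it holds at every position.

Check change → ○change at each position in order: 0 ✓, 1 ✓, 2 ✓, 3 ✓.
At position 4 the labels are {change, item} and the next position 5 has {}, so change → ○change is false there. This is the first violation.

4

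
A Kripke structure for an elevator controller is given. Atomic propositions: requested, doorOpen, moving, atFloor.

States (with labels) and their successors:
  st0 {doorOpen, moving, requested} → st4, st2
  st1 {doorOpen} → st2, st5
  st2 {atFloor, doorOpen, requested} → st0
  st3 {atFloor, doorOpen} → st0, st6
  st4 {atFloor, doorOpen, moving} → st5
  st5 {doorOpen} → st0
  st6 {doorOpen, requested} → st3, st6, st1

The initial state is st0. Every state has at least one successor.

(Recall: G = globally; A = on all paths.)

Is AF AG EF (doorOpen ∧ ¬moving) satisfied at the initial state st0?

Yes

States satisfying AG EF (doorOpen ∧ ¬moving): {st0, st1, st2, st3, st4, st5, st6}.
States satisfying AF AG EF (doorOpen ∧ ¬moving): {st0, st1, st2, st3, st4, st5, st6}.
st0 ∈ Sat(AF AG EF (doorOpen ∧ ¬moving)).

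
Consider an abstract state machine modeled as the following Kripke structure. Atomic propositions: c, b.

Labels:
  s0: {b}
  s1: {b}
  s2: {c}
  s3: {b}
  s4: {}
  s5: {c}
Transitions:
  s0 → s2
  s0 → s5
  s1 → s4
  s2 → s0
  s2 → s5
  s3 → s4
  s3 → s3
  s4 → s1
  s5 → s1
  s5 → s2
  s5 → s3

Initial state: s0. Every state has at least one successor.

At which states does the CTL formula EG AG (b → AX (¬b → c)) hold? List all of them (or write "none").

none

States satisfying AG (b → AX (¬b → c)): ∅.
States satisfying EG AG (b → AX (¬b → c)): ∅.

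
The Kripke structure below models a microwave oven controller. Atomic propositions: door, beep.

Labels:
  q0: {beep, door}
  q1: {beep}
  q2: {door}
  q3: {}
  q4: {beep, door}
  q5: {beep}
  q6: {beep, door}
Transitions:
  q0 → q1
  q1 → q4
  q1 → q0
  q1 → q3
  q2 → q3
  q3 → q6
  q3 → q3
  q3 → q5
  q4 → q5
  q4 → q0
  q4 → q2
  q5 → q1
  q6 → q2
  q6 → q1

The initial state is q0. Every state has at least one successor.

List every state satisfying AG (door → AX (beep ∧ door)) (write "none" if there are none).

States satisfying door → AX (beep ∧ door): {q1, q3, q5}.
States satisfying AG (door → AX (beep ∧ door)): ∅.

none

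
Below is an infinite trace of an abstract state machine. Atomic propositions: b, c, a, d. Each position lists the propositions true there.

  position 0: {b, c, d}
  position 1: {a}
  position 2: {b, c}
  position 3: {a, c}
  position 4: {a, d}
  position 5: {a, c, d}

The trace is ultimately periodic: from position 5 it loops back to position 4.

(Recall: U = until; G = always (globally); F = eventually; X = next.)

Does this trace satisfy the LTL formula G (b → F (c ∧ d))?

b → F (c ∧ d) holds at every position 0..5, and those are all positions ever visited, so G (b → F (c ∧ d)) holds.
Positions where b holds: 0, 2.
Check F (c ∧ d) at each: 0→ok, 2→ok.

Yes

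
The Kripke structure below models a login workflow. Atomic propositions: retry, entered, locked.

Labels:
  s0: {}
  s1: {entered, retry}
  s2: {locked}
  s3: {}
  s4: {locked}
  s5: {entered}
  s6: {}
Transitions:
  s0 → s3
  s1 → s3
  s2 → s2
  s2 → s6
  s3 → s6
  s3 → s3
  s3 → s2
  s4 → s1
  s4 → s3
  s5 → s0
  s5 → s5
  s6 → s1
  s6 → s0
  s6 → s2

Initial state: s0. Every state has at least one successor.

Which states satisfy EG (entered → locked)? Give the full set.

States satisfying entered → locked: {s0, s2, s3, s4, s6}.
States satisfying EG (entered → locked): {s0, s2, s3, s4, s6}.

{s0, s2, s3, s4, s6}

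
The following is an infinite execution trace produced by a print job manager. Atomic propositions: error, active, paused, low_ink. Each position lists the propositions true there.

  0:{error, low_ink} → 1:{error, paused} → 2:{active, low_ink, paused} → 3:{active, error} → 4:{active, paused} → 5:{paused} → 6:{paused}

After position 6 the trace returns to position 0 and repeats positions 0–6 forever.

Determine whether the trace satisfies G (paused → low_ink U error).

paused → low_ink U error must hold at every position from 0 onward. It fails at position 4, so G (paused → low_ink U error) is false.
Positions where paused holds: 1, 2, 4, 5, 6.
Check low_ink U error at each: 1→ok, 2→ok, 4→fails, 5→fails, 6→fails.

Does not hold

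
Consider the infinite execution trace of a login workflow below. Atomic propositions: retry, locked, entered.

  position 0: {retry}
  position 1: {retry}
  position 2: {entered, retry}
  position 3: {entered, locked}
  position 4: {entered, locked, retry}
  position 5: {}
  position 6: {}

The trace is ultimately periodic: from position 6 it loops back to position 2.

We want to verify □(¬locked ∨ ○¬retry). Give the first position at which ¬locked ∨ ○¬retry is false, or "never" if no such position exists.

Check ¬locked ∨ ○¬retry at each position in order: 0 ✓, 1 ✓, 2 ✓.
At position 3 the labels are {entered, locked} and the next position 4 has {entered, locked, retry}, so ¬locked ∨ ○¬retry is false there. This is the first violation.

3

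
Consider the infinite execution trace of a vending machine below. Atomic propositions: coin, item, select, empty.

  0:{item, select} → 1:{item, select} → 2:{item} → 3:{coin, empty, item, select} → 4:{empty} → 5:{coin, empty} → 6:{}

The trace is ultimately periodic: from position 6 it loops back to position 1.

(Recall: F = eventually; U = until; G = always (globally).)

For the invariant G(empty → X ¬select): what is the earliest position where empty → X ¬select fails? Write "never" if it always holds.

empty → X ¬select holds at every position 0..6, and those are all the positions the trace ever visits, so the invariant G(empty → X ¬select) is never violated.

never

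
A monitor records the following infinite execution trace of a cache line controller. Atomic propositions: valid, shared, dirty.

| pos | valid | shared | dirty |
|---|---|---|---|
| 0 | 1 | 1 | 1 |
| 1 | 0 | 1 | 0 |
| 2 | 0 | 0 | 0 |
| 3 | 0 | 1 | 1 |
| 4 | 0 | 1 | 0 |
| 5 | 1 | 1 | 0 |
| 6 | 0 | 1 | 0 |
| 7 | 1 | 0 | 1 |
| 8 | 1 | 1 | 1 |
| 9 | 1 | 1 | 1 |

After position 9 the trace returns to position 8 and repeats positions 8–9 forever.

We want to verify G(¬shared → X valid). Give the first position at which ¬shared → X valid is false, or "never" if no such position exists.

2

Check ¬shared → X valid at each position in order: 0 ✓, 1 ✓.
At position 2 the labels are {} and the next position 3 has {dirty, shared}, so ¬shared → X valid is false there. This is the first violation.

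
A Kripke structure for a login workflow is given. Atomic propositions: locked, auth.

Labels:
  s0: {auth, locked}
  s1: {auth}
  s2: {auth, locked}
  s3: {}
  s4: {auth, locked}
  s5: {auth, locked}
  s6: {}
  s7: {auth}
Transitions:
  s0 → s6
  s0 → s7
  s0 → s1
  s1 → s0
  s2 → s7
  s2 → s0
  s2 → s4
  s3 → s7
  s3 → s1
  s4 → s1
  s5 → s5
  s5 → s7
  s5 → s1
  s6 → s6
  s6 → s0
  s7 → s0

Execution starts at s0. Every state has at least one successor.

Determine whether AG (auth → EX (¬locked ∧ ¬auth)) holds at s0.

States satisfying auth → EX (¬locked ∧ ¬auth): {s0, s3, s6}.
States satisfying AG (auth → EX (¬locked ∧ ¬auth)): ∅.
s1 is reachable from s0 and violates auth → EX (¬locked ∧ ¬auth), so AG fails at s0.
s0 ∉ Sat(AG (auth → EX (¬locked ∧ ¬auth))).

No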